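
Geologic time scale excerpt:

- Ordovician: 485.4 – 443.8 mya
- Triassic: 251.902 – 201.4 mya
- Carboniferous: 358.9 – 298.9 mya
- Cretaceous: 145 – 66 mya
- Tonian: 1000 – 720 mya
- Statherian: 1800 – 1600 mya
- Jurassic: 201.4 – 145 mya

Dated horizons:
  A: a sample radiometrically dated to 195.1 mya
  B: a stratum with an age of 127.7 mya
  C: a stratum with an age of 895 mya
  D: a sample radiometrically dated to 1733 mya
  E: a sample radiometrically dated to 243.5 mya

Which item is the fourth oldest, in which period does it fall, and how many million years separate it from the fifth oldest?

A, in the Jurassic; 67.4 million years to B

Sorted oldest-first by Ma: D (1733), C (895), E (243.5), A (195.1), B (127.7).
The fourth oldest is A at 195.1 Ma, which lies in 201.4–145 Ma: the Jurassic.
The fifth oldest is B at 127.7 Ma; separation = |195.1 − 127.7| = 67.4 Myr.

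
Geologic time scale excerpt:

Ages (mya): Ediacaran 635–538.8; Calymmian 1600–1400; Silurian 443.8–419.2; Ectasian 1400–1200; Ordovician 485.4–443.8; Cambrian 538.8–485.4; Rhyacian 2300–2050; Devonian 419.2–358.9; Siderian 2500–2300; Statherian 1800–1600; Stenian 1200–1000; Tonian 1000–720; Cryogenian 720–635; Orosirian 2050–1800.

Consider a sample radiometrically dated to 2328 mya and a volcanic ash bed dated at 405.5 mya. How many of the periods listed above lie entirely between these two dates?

2328 Ma sits inside the Siderian (2500–2300) and 405.5 Ma inside the Devonian (419.2–358.9); neither of those is wholly between the two dates.
The listed periods lying completely between them are Rhyacian, Orosirian, Statherian, Calymmian, Ectasian, Stenian, Tonian, Cryogenian, Ediacaran, Cambrian, Ordovician, Silurian — 12 in all.

12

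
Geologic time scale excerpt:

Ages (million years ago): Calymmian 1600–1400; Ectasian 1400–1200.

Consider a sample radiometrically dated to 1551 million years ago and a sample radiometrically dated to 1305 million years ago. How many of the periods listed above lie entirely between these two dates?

0

Checking each listed span, none has both start < 1551 Ma and end > 1305 Ma — every period straddles one of the two dates or lies outside them — so the count is 0.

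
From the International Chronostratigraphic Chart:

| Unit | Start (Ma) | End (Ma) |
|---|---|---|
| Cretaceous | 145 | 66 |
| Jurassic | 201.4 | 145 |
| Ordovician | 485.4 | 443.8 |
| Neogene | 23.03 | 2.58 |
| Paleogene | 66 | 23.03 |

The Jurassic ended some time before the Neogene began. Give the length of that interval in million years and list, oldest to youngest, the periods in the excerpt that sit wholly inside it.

The Jurassic closes at 145 Ma and the Neogene opens at 23.03 Ma, so the interval is 145 − 23.03 = 121.97 Myr.
A period fits inside if it starts at or after 145 Ma and ends at or before 23.03 Ma; oldest first that gives Cretaceous, Paleogene.

121.97 million years; Cretaceous, Paleogene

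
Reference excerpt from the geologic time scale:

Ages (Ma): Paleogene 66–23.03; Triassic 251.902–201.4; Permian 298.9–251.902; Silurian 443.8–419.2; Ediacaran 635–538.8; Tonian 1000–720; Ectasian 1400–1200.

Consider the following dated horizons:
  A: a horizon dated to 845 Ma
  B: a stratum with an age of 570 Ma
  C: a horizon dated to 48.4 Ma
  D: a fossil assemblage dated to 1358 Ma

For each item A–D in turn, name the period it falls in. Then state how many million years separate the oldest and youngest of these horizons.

Match each age against the start–end ranges in the excerpt: A = 845 Ma → Tonian (1000–720); B = 570 Ma → Ediacaran (635–538.8); C = 48.4 Ma → Paleogene (66–23.03); D = 1358 Ma → Ectasian (1400–1200).
The largest age is 1358 Ma and the smallest is 48.4 Ma; their difference is 1309.6 Myr.

A — Tonian; B — Ediacaran; C — Paleogene; D — Ectasian; span 1309.6 million years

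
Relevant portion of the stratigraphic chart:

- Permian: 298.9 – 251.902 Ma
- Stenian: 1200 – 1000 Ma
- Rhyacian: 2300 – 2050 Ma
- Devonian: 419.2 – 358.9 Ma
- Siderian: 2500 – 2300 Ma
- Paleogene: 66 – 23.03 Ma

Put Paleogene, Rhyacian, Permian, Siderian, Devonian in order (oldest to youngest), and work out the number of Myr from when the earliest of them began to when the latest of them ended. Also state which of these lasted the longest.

Start ages (Ma): Siderian 2500, Rhyacian 2300, Devonian 419.2, Permian 298.9, Paleogene 66.
Ordered oldest to youngest: Siderian, Rhyacian, Devonian, Permian, Paleogene.
Span = 2500 − 23.03 = 2476.97 Myr.
Durations: Rhyacian 250, Siderian 200, Devonian 60.3, Paleogene 42.97, Permian 46.998 → longest is Rhyacian (250 Myr).

Siderian, Rhyacian, Devonian, Permian, Paleogene; total span 2476.97 Myr; longest is Rhyacian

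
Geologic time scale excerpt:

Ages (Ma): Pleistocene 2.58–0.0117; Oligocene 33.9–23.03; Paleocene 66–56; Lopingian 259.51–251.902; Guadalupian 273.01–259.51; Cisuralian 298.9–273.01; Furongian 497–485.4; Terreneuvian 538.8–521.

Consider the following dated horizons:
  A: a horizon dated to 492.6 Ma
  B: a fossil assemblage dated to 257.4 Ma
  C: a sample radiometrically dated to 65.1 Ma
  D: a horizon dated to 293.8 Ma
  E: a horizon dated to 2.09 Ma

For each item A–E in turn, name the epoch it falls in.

A: 492.6 Ma lies in 497–485.4 Ma, so Furongian.
B: 257.4 Ma lies in 259.51–251.902 Ma, so Lopingian.
C: 65.1 Ma lies in 66–56 Ma, so Paleocene.
D: 293.8 Ma lies in 298.9–273.01 Ma, so Cisuralian.
E: 2.09 Ma lies in 2.58–0.0117 Ma, so Pleistocene.

A — Furongian; B — Lopingian; C — Paleocene; D — Cisuralian; E — Pleistocene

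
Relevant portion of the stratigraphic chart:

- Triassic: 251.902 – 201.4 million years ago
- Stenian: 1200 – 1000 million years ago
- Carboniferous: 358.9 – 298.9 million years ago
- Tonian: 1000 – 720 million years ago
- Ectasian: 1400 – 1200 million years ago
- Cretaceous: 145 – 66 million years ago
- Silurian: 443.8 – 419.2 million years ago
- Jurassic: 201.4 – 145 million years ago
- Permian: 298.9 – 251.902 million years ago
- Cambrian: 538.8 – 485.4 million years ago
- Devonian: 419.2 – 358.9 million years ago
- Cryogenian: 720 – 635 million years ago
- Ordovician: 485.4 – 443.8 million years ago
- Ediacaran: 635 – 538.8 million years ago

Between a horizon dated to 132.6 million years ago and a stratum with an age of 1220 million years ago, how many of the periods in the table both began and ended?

12

The older date is 1220 Ma and the younger is 132.6 Ma.
Periods with start < 1220 and end > 132.6 Ma: Stenian (1200–1000), Tonian (1000–720), Cryogenian (720–635), Ediacaran (635–538.8), Cambrian (538.8–485.4), Ordovician (485.4–443.8), Silurian (443.8–419.2), Devonian (419.2–358.9), Carboniferous (358.9–298.9), Permian (298.9–251.902), Triassic (251.902–201.4), Jurassic (201.4–145).
That is 12 complete periods.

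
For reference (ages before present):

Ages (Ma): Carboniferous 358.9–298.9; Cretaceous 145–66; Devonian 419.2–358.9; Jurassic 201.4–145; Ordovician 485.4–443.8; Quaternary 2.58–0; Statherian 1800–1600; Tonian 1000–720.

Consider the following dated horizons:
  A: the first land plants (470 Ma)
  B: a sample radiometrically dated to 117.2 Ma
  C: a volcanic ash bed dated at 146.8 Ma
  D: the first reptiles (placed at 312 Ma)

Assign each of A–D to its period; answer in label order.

Match each age against the start–end ranges in the excerpt: A = 470 Ma → Ordovician (485.4–443.8); B = 117.2 Ma → Cretaceous (145–66); C = 146.8 Ma → Jurassic (201.4–145); D = 312 Ma → Carboniferous (358.9–298.9).

A — Ordovician; B — Cretaceous; C — Jurassic; D — Carboniferous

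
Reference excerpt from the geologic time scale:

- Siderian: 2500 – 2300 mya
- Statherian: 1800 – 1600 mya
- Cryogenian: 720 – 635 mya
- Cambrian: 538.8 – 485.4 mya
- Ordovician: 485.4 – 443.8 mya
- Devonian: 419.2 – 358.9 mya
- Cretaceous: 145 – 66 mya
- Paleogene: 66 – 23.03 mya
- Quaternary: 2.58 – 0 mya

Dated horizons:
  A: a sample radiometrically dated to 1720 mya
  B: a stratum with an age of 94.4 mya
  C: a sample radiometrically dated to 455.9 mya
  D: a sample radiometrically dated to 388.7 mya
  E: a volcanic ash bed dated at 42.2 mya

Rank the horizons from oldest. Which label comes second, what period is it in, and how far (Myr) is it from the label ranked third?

Sorted oldest-first by Ma: A (1720), C (455.9), D (388.7), B (94.4), E (42.2).
The second oldest is C at 455.9 Ma, which lies in 485.4–443.8 Ma: the Ordovician.
The third oldest is D at 388.7 Ma; separation = |455.9 − 388.7| = 67.2 Myr.

C, in the Ordovician; 67.2 million years to D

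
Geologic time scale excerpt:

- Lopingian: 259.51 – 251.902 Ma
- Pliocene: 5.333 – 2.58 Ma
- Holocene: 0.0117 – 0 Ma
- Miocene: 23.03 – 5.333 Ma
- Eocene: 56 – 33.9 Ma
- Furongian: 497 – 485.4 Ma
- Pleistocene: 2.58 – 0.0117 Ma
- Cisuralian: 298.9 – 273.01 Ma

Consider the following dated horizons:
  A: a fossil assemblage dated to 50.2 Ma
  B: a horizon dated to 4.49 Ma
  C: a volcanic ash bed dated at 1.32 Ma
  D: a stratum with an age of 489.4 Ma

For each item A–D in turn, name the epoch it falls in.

A — Eocene; B — Pliocene; C — Pleistocene; D — Furongian

Match each age against the start–end ranges in the excerpt: A = 50.2 Ma → Eocene (56–33.9); B = 4.49 Ma → Pliocene (5.333–2.58); C = 1.32 Ma → Pleistocene (2.58–0.0117); D = 489.4 Ma → Furongian (497–485.4).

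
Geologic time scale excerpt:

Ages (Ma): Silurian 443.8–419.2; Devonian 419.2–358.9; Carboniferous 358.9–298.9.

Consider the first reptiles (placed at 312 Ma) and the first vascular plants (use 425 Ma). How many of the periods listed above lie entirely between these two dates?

1

425 Ma sits inside the Silurian (443.8–419.2) and 312 Ma inside the Carboniferous (358.9–298.9); neither of those is wholly between the two dates.
The listed periods lying completely between them are Devonian — 1 in all.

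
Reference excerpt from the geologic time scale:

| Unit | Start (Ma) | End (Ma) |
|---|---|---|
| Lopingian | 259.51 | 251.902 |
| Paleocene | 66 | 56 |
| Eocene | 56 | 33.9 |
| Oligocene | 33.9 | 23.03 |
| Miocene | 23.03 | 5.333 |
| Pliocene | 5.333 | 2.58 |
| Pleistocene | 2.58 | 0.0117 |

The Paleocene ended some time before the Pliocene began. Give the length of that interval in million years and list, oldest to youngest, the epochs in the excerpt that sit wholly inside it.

50.667 million years; Eocene, Oligocene, Miocene

End of Paleocene = 56 Ma; start of Pliocene = 5.333 Ma.
Gap = 56 − 5.333 = 50.667 Myr.
Epochs wholly inside 56–5.333 Ma: Eocene (56–33.9), Oligocene (33.9–23.03), Miocene (23.03–5.333).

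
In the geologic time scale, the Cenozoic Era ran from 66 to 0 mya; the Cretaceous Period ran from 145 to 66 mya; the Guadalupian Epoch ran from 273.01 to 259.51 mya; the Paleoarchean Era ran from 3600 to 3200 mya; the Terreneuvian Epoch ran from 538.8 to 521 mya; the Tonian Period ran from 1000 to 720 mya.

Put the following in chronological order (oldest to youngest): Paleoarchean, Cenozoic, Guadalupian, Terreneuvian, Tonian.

Paleoarchean → Tonian → Terreneuvian → Guadalupian → Cenozoic

Sorting by start age (descending Ma, since larger Ma = older): Paleoarchean began 3600, Tonian began 1000, Terreneuvian began 538.8, Guadalupian began 273.01, Cenozoic began 66.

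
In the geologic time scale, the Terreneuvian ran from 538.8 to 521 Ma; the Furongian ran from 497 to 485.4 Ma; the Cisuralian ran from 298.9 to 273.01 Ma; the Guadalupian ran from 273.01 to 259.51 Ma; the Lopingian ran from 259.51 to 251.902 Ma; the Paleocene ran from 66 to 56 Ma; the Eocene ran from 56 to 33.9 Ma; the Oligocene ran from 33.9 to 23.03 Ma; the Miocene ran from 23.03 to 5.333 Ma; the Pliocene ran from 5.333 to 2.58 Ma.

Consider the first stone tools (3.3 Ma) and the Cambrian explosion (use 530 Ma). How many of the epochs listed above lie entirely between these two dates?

8

The older date is 530 Ma and the younger is 3.3 Ma.
Epochs with start < 530 and end > 3.3 Ma: Furongian (497–485.4), Cisuralian (298.9–273.01), Guadalupian (273.01–259.51), Lopingian (259.51–251.902), Paleocene (66–56), Eocene (56–33.9), Oligocene (33.9–23.03), Miocene (23.03–5.333).
That is 8 complete epochs.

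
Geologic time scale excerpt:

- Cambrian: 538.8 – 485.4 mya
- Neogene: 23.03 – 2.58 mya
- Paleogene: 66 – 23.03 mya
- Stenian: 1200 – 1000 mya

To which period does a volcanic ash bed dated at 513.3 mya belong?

513.3 Ma lies between 538.8 and 485.4 Ma, so it falls in the Cambrian.

Cambrian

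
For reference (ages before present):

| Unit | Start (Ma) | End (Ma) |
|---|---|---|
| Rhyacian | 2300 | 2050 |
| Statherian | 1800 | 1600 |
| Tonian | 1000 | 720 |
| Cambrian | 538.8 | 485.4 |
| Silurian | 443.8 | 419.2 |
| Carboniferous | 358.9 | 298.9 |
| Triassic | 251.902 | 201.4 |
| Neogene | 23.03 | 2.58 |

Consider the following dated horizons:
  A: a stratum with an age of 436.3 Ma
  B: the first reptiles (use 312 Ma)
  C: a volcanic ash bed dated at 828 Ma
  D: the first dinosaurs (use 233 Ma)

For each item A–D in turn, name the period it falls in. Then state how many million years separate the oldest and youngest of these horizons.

Match each age against the start–end ranges in the excerpt: A = 436.3 Ma → Silurian (443.8–419.2); B = 312 Ma → Carboniferous (358.9–298.9); C = 828 Ma → Tonian (1000–720); D = 233 Ma → Triassic (251.902–201.4).
The largest age is 828 Ma and the smallest is 233 Ma; their difference is 595 Myr.

A — Silurian; B — Carboniferous; C — Tonian; D — Triassic; span 595 million years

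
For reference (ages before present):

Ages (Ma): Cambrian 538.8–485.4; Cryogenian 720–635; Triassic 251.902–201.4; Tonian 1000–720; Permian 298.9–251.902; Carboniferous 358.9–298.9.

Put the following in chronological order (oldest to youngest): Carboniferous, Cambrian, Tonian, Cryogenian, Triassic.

The oldest of these is Tonian (starts 1000 Ma) and the youngest is Triassic (ends 201.4 Ma).
In between, by decreasing start age: Cryogenian (720), Cambrian (538.8), Carboniferous (358.9).

Tonian → Cryogenian → Cambrian → Carboniferous → Triassic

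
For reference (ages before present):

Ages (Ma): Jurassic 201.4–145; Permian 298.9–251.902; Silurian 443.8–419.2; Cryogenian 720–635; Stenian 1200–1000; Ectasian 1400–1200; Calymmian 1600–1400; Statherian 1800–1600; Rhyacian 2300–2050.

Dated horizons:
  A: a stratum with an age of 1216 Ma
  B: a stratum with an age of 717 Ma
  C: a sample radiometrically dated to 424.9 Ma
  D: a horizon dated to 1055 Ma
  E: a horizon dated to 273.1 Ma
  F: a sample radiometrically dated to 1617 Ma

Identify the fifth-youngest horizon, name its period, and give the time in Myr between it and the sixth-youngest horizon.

Sorted youngest-first by Ma: E (273.1), C (424.9), B (717), D (1055), A (1216), F (1617).
The fifth youngest is A at 1216 Ma, which lies in 1400–1200 Ma: the Ectasian.
The sixth youngest is F at 1617 Ma; separation = |1216 − 1617| = 401 Myr.

A, in the Ectasian; 401 million years to F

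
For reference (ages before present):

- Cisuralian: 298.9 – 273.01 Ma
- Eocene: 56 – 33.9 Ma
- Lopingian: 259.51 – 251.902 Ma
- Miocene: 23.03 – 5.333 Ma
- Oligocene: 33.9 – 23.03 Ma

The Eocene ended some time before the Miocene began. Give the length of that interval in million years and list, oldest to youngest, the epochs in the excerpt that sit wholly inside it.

10.87 million years; Oligocene

The Eocene closes at 33.9 Ma and the Miocene opens at 23.03 Ma, so the interval is 33.9 − 23.03 = 10.87 Myr.
An epoch fits inside if it starts at or after 33.9 Ma and ends at or before 23.03 Ma; oldest first that gives Oligocene.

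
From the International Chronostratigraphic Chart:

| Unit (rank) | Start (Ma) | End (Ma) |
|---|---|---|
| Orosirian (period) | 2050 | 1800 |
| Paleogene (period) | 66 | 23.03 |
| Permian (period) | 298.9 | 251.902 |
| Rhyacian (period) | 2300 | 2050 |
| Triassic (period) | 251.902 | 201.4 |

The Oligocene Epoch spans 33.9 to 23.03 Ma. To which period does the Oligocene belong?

The Oligocene (33.9–23.03 Ma) lies entirely within 66–23.03 Ma, the Paleogene Period.

Paleogene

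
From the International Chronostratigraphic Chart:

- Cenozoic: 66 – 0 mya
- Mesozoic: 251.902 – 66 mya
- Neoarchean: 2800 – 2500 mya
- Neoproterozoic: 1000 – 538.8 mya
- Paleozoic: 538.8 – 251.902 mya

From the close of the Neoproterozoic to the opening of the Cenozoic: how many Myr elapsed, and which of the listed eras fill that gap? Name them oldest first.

472.8 million years; Paleozoic, Mesozoic

The Neoproterozoic closes at 538.8 Ma and the Cenozoic opens at 66 Ma, so the interval is 538.8 − 66 = 472.8 Myr.
An era fits inside if it starts at or after 538.8 Ma and ends at or before 66 Ma; oldest first that gives Paleozoic, Mesozoic.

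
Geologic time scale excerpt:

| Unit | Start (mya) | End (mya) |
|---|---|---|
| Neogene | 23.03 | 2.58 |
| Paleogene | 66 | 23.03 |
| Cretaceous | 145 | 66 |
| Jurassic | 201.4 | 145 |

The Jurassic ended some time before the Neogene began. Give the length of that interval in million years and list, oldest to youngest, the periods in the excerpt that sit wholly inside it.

121.97 million years; Cretaceous, Paleogene

The Jurassic closes at 145 Ma and the Neogene opens at 23.03 Ma, so the interval is 145 − 23.03 = 121.97 Myr.
A period fits inside if it starts at or after 145 Ma and ends at or before 23.03 Ma; oldest first that gives Cretaceous, Paleogene.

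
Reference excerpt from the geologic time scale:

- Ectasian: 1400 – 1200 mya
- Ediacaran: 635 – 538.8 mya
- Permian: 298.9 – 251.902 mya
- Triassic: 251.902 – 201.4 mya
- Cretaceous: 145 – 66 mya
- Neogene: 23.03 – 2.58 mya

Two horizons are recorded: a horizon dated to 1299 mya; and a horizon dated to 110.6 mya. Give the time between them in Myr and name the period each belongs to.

1188.4 million years apart; the first in the Ectasian, the second in the Cretaceous

Elapsed time: 1299 − 110.6 = 1188.4 Myr.
1299 Ma lies within 1400–1200 Ma: Ectasian.
110.6 Ma lies within 145–66 Ma: Cretaceous.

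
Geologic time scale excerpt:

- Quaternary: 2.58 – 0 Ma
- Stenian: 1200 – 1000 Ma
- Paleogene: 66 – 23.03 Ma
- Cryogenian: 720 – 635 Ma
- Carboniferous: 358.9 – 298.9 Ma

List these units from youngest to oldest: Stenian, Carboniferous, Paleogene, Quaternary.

Quaternary, Paleogene, Carboniferous, Stenian

The oldest of these is Stenian (starts 1200 Ma) and the youngest is Quaternary (ends 0 Ma).
In between, by decreasing start age: Carboniferous (358.9), Paleogene (66).
Listing youngest first means reversing that sequence.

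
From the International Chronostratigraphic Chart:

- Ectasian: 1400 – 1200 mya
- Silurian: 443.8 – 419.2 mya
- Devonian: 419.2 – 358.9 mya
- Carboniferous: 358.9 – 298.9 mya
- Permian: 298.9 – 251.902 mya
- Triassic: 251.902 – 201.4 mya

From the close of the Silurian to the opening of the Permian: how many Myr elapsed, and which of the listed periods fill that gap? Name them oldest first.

End of Silurian = 419.2 Ma; start of Permian = 298.9 Ma.
Gap = 419.2 − 298.9 = 120.3 Myr.
Periods wholly inside 419.2–298.9 Ma: Devonian (419.2–358.9), Carboniferous (358.9–298.9).

120.3 million years; Devonian, Carboniferous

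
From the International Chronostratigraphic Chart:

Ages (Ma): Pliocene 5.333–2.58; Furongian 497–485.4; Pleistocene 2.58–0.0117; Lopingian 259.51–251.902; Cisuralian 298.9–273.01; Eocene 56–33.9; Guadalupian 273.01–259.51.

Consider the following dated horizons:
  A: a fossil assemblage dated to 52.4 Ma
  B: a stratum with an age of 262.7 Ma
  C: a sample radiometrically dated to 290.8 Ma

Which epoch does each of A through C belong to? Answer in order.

A — Eocene; B — Guadalupian; C — Cisuralian

A: 52.4 Ma lies in 56–33.9 Ma, so Eocene.
B: 262.7 Ma lies in 273.01–259.51 Ma, so Guadalupian.
C: 290.8 Ma lies in 298.9–273.01 Ma, so Cisuralian.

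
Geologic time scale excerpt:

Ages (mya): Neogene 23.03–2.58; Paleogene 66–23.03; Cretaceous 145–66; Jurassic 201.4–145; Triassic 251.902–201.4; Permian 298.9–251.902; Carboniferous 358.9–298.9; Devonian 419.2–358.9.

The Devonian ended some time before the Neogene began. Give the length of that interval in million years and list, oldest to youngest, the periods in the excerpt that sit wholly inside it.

335.87 million years; Carboniferous, Permian, Triassic, Jurassic, Cretaceous, Paleogene

The Devonian closes at 358.9 Ma and the Neogene opens at 23.03 Ma, so the interval is 358.9 − 23.03 = 335.87 Myr.
A period fits inside if it starts at or after 358.9 Ma and ends at or before 23.03 Ma; oldest first that gives Carboniferous, Permian, Triassic, Jurassic, Cretaceous, Paleogene.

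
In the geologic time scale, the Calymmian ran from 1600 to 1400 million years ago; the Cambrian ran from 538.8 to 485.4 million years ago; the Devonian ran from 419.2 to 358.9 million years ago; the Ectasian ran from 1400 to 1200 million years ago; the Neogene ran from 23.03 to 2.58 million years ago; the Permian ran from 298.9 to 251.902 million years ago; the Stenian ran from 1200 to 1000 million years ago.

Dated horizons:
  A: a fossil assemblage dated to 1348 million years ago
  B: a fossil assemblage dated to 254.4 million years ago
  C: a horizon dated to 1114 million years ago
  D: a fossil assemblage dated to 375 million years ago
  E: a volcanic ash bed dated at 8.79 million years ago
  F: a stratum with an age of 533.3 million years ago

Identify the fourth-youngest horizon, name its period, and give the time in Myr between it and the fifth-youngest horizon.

F, in the Cambrian; 580.7 million years to C

Smaller Ma means younger, so youngest first: E 8.79 < B 254.4 < D 375 < F 533.3 < C 1114 < A 1348.
Counting 4 along gives F (533.3 Ma); the excerpt puts that inside the Cambrian, 538.8–485.4 Ma.
Next in line is C (1114 Ma), and 1114 − 533.3 = 580.7 Myr.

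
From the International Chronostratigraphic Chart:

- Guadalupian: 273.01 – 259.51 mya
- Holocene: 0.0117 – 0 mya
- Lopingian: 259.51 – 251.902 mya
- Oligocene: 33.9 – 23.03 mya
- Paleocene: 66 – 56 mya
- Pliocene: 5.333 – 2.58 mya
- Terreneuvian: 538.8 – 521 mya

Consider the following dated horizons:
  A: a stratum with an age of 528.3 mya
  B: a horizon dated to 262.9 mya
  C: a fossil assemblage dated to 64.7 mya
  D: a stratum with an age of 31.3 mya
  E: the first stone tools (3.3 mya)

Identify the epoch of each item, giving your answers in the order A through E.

A — Terreneuvian; B — Guadalupian; C — Paleocene; D — Oligocene; E — Pliocene

Match each age against the start–end ranges in the excerpt: A = 528.3 Ma → Terreneuvian (538.8–521); B = 262.9 Ma → Guadalupian (273.01–259.51); C = 64.7 Ma → Paleocene (66–56); D = 31.3 Ma → Oligocene (33.9–23.03); E = 3.3 Ma → Pliocene (5.333–2.58).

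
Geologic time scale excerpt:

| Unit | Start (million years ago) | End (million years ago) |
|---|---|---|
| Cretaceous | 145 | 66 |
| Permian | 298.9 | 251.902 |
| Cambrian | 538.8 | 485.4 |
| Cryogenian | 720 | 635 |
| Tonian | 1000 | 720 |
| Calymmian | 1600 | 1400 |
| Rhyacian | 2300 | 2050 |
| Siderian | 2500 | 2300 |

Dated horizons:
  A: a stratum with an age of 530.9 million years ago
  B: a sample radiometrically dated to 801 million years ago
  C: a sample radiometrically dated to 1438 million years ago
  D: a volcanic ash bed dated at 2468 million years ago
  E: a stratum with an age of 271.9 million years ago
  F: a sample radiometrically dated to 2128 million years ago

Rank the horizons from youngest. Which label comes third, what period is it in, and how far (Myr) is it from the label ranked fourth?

B, in the Tonian; 637 million years to C

Smaller Ma means younger, so youngest first: E 271.9 < A 530.9 < B 801 < C 1438 < F 2128 < D 2468.
Counting 3 along gives B (801 Ma); the excerpt puts that inside the Tonian, 1000–720 Ma.
Next in line is C (1438 Ma), and 1438 − 801 = 637 Myr.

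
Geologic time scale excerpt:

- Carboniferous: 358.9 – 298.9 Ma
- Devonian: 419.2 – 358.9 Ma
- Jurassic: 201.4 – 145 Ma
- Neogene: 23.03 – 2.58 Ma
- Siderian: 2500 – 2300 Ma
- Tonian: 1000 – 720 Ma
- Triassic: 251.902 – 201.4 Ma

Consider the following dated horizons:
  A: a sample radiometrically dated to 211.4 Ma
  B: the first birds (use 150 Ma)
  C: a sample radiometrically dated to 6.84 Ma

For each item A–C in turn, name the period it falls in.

A: 211.4 Ma lies in 251.902–201.4 Ma, so Triassic.
B: 150 Ma lies in 201.4–145 Ma, so Jurassic.
C: 6.84 Ma lies in 23.03–2.58 Ma, so Neogene.

A — Triassic; B — Jurassic; C — Neogene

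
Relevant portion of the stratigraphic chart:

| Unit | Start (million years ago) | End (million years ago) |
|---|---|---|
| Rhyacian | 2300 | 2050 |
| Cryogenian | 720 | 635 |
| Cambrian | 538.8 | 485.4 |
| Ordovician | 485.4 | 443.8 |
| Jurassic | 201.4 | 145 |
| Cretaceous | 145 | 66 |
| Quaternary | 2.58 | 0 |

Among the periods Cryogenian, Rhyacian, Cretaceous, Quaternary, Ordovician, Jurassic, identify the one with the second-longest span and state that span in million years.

Durations: Cryogenian 85; Rhyacian 250; Cretaceous 79; Quaternary 2.58; Ordovician 41.6; Jurassic 56.4 Myr.
Sorted longest-first: Rhyacian (250), Cryogenian (85), Cretaceous (79), Jurassic (56.4), Ordovician (41.6), Quaternary (2.58).
The second longest is Cryogenian at 85 Myr.

Cryogenian, 85 million years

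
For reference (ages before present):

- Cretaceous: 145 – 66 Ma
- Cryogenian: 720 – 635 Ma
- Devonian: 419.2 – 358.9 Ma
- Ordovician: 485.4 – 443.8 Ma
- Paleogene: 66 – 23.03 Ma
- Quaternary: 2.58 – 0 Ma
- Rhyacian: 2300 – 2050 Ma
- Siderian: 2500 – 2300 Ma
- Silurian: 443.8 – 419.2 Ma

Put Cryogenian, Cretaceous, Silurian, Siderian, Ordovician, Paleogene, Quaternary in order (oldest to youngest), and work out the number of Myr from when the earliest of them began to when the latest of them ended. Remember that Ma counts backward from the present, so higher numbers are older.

From the excerpt: Cryogenian 720–635; Cretaceous 145–66; Silurian 443.8–419.2; Siderian 2500–2300; Ordovician 485.4–443.8; Paleogene 66–23.03; Quaternary 2.58–0 (Ma).
Larger Ma is earlier, so the oldest is Siderian and the youngest is Quaternary; oldest to youngest: Siderian, Cryogenian, Ordovician, Silurian, Cretaceous, Paleogene, Quaternary.
Oldest start 2500 minus youngest end 0 gives 2500 Myr overall.

Siderian, Cryogenian, Ordovician, Silurian, Cretaceous, Paleogene, Quaternary; total span 2500 Myr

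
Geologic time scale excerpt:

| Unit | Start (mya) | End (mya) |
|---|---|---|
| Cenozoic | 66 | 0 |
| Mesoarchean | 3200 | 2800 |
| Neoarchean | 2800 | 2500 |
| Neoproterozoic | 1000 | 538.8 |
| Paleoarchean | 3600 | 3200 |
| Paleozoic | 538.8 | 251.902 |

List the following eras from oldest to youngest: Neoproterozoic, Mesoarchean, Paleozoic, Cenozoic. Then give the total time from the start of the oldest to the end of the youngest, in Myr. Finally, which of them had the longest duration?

Mesoarchean, Neoproterozoic, Paleozoic, Cenozoic; total span 3200 Myr; longest is Neoproterozoic

From the excerpt: Neoproterozoic 1000–538.8; Mesoarchean 3200–2800; Paleozoic 538.8–251.902; Cenozoic 66–0 (Ma).
Larger Ma is earlier, so the oldest is Mesoarchean and the youngest is Cenozoic; oldest to youngest: Mesoarchean, Neoproterozoic, Paleozoic, Cenozoic.
Oldest start 3200 minus youngest end 0 gives 3200 Myr overall.
Individual lengths (start − end): Cenozoic 66; Neoproterozoic 461.2; Mesoarchean 400; Paleozoic 286.898. The largest is Neoproterozoic at 461.2 Myr.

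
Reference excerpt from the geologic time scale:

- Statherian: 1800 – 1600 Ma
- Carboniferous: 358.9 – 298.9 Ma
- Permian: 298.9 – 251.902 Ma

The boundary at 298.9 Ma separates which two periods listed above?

The Carboniferous ends at 298.9 Ma and the Permian begins at 298.9 Ma, so they share that boundary.

Carboniferous and Permian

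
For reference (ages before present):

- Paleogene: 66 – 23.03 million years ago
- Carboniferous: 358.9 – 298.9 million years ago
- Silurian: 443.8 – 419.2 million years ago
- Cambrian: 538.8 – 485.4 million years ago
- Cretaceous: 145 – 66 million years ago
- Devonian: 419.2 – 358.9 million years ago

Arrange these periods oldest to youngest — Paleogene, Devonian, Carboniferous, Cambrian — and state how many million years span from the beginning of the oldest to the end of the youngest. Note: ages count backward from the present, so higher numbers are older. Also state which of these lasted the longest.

Cambrian → Devonian → Carboniferous → Paleogene; total span 515.77 Myr; longest is Devonian

Start ages (Ma): Cambrian 538.8, Devonian 419.2, Carboniferous 358.9, Paleogene 66.
Ordered oldest to youngest: Cambrian, Devonian, Carboniferous, Paleogene.
Span = 538.8 − 23.03 = 515.77 Myr.
Durations: Devonian 60.3, Paleogene 42.97, Carboniferous 60, Cambrian 53.4 → longest is Devonian (60.3 Myr).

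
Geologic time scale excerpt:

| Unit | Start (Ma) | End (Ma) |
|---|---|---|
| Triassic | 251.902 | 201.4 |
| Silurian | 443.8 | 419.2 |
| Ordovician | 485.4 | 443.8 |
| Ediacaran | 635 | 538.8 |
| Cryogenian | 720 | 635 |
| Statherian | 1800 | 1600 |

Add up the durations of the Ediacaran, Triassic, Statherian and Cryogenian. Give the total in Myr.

431.702 million years

Duration is start − end for each: (635 − 538.8) + (251.902 − 201.4) + (1800 − 1600) + (720 − 635).
That is 96.2 + 50.502 + 200 + 85, which totals 431.702 million years.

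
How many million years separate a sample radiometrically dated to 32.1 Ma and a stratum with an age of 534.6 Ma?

534.6 − 32.1 = 502.5 million years.

502.5 million years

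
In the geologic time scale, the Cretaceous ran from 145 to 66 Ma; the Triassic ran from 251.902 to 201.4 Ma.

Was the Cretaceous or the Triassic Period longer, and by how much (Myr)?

Cretaceous, by 28.498 million years

Cretaceous: 145 − 66 = 79 Myr.
Triassic: 251.902 − 201.4 = 50.502 Myr.
Difference: 79 − 50.502 = 28.498 Myr, so the Cretaceous was longer.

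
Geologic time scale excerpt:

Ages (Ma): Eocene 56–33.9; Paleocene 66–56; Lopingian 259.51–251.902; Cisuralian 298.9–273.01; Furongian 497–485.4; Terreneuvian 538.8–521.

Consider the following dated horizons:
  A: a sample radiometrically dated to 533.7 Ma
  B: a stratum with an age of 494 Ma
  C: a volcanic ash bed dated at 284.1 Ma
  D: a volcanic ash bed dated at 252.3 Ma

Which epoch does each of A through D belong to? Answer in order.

A — Terreneuvian; B — Furongian; C — Cisuralian; D — Lopingian

Match each age against the start–end ranges in the excerpt: A = 533.7 Ma → Terreneuvian (538.8–521); B = 494 Ma → Furongian (497–485.4); C = 284.1 Ma → Cisuralian (298.9–273.01); D = 252.3 Ma → Lopingian (259.51–251.902).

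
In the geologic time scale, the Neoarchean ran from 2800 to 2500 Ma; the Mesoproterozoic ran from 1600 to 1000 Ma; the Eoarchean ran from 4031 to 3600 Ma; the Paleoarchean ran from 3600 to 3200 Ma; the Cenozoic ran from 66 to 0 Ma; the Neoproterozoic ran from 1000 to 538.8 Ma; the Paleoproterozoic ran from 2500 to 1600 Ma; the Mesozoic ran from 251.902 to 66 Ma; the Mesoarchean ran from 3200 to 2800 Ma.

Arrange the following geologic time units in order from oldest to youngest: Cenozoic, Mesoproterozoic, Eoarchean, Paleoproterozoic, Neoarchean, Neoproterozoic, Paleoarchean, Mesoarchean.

Read off each span (Ma): Cenozoic 66–0; Mesoproterozoic 1600–1000; Eoarchean 4031–3600; Paleoproterozoic 2500–1600; Neoarchean 2800–2500; Neoproterozoic 1000–538.8; Paleoarchean 3600–3200; Mesoarchean 3200–2800.
Larger Ma is older, so oldest→youngest is Eoarchean, Paleoarchean, Mesoarchean, Neoarchean, Paleoproterozoic, Mesoproterozoic, Neoproterozoic, Cenozoic.

Eoarchean, then Paleoarchean, then Mesoarchean, then Neoarchean, then Paleoproterozoic, then Mesoproterozoic, then Neoproterozoic, then Cenozoic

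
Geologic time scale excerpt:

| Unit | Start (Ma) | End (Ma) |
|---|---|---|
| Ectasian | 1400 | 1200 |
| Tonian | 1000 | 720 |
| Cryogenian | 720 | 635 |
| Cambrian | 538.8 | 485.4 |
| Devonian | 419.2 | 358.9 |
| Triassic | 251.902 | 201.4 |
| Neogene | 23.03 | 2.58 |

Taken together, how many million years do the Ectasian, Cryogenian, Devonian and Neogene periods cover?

Each duration: Ectasian = 200; Cryogenian = 85; Devonian = 60.3; Neogene = 20.45.
Sum: 200 + 85 + 60.3 + 20.45 = 365.75 Myr.

365.75 million years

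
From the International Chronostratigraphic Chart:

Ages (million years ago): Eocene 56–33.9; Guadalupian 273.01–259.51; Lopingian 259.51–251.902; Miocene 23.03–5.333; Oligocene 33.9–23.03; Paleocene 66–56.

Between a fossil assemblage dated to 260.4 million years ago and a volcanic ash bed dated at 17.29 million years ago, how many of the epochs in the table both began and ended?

4

260.4 Ma sits inside the Guadalupian (273.01–259.51) and 17.29 Ma inside the Miocene (23.03–5.333); neither of those is wholly between the two dates.
The listed epochs lying completely between them are Lopingian, Paleocene, Eocene, Oligocene — 4 in all.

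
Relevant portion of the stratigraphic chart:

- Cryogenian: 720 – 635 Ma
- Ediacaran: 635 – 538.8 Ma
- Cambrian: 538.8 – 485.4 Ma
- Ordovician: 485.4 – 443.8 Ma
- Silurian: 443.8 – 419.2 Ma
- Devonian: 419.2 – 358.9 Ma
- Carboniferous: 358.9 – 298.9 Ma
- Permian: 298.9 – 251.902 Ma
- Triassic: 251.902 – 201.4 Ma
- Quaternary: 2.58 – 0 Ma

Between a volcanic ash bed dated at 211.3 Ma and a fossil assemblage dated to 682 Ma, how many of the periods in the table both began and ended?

7

682 Ma sits inside the Cryogenian (720–635) and 211.3 Ma inside the Triassic (251.902–201.4); neither of those is wholly between the two dates.
The listed periods lying completely between them are Ediacaran, Cambrian, Ordovician, Silurian, Devonian, Carboniferous, Permian — 7 in all.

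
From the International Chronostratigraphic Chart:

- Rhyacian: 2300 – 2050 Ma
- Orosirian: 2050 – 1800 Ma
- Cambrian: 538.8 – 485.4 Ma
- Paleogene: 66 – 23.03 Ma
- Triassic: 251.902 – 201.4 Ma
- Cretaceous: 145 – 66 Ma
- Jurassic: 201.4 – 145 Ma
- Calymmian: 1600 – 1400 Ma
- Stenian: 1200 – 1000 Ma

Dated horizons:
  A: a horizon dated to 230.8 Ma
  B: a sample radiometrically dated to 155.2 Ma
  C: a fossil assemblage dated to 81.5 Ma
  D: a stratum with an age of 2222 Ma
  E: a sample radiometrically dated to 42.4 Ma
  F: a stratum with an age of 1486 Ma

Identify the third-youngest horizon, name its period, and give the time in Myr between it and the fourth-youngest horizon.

B, in the Jurassic; 75.6 million years to A

Smaller Ma means younger, so youngest first: E 42.4 < C 81.5 < B 155.2 < A 230.8 < F 1486 < D 2222.
Counting 3 along gives B (155.2 Ma); the excerpt puts that inside the Jurassic, 201.4–145 Ma.
Next in line is A (230.8 Ma), and 230.8 − 155.2 = 75.6 Myr.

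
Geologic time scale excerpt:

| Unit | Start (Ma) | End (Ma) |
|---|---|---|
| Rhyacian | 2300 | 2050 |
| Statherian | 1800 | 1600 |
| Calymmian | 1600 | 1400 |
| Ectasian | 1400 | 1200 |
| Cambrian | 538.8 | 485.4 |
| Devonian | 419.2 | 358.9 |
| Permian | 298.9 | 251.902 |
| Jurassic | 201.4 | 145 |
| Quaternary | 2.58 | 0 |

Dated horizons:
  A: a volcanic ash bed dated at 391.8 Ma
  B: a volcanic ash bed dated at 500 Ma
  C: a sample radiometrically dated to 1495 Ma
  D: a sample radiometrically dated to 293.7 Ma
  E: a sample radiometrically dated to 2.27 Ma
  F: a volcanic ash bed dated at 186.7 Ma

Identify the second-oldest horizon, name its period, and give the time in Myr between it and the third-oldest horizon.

B, in the Cambrian; 108.2 million years to A

Larger Ma means older, so oldest first: C 1495 > B 500 > A 391.8 > D 293.7 > F 186.7 > E 2.27.
Counting 2 along gives B (500 Ma); the excerpt puts that inside the Cambrian, 538.8–485.4 Ma.
Next in line is A (391.8 Ma), and 500 − 391.8 = 108.2 Myr.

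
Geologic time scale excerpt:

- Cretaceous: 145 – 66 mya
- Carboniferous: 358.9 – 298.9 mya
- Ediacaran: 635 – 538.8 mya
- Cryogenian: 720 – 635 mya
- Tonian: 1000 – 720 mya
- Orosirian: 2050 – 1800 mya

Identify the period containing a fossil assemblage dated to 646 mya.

646 Ma lies between 720 and 635 Ma, so it falls in the Cryogenian.

Cryogenian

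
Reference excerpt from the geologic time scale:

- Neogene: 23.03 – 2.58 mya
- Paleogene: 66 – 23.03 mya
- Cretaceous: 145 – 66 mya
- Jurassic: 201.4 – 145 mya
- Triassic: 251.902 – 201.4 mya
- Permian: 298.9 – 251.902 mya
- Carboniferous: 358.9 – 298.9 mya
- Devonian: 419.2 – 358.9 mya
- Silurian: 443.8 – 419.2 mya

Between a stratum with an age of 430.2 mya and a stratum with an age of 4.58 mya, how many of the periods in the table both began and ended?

7

430.2 Ma sits inside the Silurian (443.8–419.2) and 4.58 Ma inside the Neogene (23.03–2.58); neither of those is wholly between the two dates.
The listed periods lying completely between them are Devonian, Carboniferous, Permian, Triassic, Jurassic, Cretaceous, Paleogene — 7 in all.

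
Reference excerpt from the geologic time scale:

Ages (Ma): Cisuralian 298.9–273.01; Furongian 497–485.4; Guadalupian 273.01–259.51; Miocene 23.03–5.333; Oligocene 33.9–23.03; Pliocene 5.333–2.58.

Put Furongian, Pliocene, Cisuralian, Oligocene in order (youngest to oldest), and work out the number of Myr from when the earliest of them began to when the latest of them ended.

Pliocene → Oligocene → Cisuralian → Furongian; total span 494.42 Myr

Start ages (Ma): Furongian 497, Cisuralian 298.9, Oligocene 33.9, Pliocene 5.333.
Ordered youngest to oldest: Pliocene, Oligocene, Cisuralian, Furongian.
Span = 497 − 2.58 = 494.42 Myr.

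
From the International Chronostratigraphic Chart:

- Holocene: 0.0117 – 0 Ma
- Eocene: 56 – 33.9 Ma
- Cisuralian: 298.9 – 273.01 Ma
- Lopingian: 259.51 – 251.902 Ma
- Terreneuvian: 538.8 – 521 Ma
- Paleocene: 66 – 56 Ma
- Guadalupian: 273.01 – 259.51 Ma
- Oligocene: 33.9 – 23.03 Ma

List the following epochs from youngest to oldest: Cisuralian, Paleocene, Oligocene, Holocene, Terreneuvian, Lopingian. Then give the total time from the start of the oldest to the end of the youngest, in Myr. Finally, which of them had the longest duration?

Start ages (Ma): Terreneuvian 538.8, Cisuralian 298.9, Lopingian 259.51, Paleocene 66, Oligocene 33.9, Holocene 0.0117.
Ordered youngest to oldest: Holocene, Oligocene, Paleocene, Lopingian, Cisuralian, Terreneuvian.
Span = 538.8 − 0 = 538.8 Myr.
Durations: Holocene 0.0117, Terreneuvian 17.8, Lopingian 7.608, Paleocene 10, Oligocene 10.87, Cisuralian 25.89 → longest is Cisuralian (25.89 Myr).

Holocene → Oligocene → Paleocene → Lopingian → Cisuralian → Terreneuvian; total span 538.8 Myr; longest is Cisuralian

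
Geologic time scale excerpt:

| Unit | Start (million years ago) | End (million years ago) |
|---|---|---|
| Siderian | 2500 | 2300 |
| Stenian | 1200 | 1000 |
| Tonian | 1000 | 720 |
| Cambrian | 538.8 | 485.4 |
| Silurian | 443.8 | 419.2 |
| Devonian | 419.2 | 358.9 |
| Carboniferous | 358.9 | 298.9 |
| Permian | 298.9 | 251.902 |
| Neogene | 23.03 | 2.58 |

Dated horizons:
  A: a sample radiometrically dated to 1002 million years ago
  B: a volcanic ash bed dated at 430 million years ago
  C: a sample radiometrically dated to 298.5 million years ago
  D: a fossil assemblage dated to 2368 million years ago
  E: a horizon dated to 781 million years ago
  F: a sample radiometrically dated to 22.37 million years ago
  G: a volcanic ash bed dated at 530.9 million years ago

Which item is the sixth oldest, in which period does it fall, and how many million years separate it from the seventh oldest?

C, in the Permian; 276.13 million years to F

Sorted oldest-first by Ma: D (2368), A (1002), E (781), G (530.9), B (430), C (298.5), F (22.37).
The sixth oldest is C at 298.5 Ma, which lies in 298.9–251.902 Ma: the Permian.
The seventh oldest is F at 22.37 Ma; separation = |298.5 − 22.37| = 276.13 Myr.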